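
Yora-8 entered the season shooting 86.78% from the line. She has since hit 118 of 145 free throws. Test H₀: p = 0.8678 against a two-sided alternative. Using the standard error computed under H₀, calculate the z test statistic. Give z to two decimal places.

z = -1.92

p̂ = 118/145 ≈ 0.8138.
Standard error under H₀: √(0.8678×0.1322/145) = 0.0281.
z = (0.8138 − 0.8678)/0.0281 = -0.0540/0.0281 = -1.92.
Two-sided p-value ≈ 2·Φ(−1.920) = 0.0549.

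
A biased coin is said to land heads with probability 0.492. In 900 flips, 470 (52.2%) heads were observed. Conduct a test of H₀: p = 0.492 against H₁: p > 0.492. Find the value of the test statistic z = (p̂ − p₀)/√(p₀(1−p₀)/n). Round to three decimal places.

z = 1.814

p̂ = 470/900 ≈ 0.52222.
Standard error under H₀: √(0.492×0.508/900) = 0.01666.
z = (0.52222 − 0.492)/0.01666 = 0.03022/0.01666 = 1.814.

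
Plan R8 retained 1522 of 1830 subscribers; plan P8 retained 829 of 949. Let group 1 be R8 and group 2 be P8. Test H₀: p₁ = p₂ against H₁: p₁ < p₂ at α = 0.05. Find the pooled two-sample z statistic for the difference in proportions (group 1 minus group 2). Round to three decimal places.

z = -2.899

p̂₁ = 1522/1830 = 0.83169, p̂₂ = 829/949 = 0.87355.
Pooled p̂ = (1522+829)/(1830+949) = 2351/2779 = 0.84599.
SE = √(p̂(1−p̂)(1/n₁+1/n₂)) = √(0.84599·0.15401·0.00160019) = √(0.000208493) = 0.01444.
z = (0.83169 − 0.87355)/0.01444 = -0.04186/0.01444 = -2.899.
p-value = P(Z < -2.899) ≈ 0.0019. With α = 0.05, reject H₀.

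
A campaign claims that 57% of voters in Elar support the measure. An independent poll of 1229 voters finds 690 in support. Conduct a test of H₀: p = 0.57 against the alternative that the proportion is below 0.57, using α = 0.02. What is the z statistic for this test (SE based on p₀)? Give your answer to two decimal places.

p̂ = 690/1229 = 0.5614.
SE = √(p₀(1−p₀)/n) = √(0.2451/1229) = 0.0141.
z = (0.5614 − 0.57)/0.0141 = -0.0086/0.0141 = -0.61.
p-value = P(Z < -0.607) ≈ 0.2720; since p > α = 0.02, fail to reject H₀.

z = -0.61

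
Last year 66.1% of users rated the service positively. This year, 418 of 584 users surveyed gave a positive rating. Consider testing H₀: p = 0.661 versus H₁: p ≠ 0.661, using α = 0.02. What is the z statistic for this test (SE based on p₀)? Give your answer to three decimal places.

p̂ = 418/584 ≈ 0.71575.
Under H₀, SE = √(0.661·0.339/584) = √(0.000383697) = 0.01959.
z = (0.71575 − 0.661)/0.01959 = 0.05475/0.01959 = 2.795.
p-value = 2·P(Z > 2.795) ≈ 0.0052. With α = 0.02, reject H₀.

z = 2.795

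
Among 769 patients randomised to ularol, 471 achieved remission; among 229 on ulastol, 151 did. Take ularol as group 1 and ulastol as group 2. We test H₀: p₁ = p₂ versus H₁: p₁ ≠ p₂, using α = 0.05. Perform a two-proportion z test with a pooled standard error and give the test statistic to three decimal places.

z = -1.286

p̂₁ = 471/769 ≈ 0.61248, p̂₂ = 151/229 ≈ 0.65939.
Pooled p̂ = (471+151)/(769+229) = 622/998 = 0.62325.
SE = √(0.23481 × 0.0056672) = 0.03648.
z = (0.61248 − 0.65939)/0.03648 = -0.04691/0.03648 = -1.286.
Two-sided p-value ≈ 2·Φ(−1.286) = 0.1985. With α = 0.05, fail to reject H₀.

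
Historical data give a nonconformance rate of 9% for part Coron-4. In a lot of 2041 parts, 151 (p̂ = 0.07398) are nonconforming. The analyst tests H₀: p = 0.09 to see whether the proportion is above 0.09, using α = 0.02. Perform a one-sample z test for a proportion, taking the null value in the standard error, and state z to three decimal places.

p̂ = 151/2041 = 0.073983.
SE = √(p₀(1−p₀)/n) = √(0.0819/2041) = 0.006335.
z = (0.073983 − 0.09)/0.006335 = -0.016017/0.006335 = -2.528.
p-value = P(Z > -2.528) ≈ 0.9943; since p > α = 0.02, fail to reject H₀.

z = -2.528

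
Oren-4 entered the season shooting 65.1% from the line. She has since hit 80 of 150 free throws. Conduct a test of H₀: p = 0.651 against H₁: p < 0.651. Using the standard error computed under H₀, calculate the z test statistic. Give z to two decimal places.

p̂ = 80/150 = 0.53333.
Under H₀, SE = √(0.651·0.349/150) = √(0.00151466) = 0.03892.
z = (0.53333 − 0.651)/0.03892 = -0.11767/0.03892 = -3.02.

z = -3.02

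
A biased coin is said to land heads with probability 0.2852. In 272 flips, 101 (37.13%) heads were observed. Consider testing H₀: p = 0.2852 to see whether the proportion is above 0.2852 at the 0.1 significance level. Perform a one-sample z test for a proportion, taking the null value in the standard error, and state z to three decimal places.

z = 3.146

p̂ = 101/272 ≈ 0.371324.
SE = √(p₀(1−p₀)/n) = √(0.20386/272) = 0.027377.
z = (0.371324 − 0.2852)/0.027377 = 0.086124/0.027377 = 3.146.
p-value = P(Z > 3.146) ≈ 0.0008, so at α = 0.1 we reject H₀.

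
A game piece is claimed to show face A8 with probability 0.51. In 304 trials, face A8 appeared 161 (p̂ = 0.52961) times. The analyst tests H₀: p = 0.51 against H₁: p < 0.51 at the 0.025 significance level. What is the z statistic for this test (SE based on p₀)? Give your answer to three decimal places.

p̂ = 161/304 ≈ 0.52961.
SE = √(p₀(1−p₀)/n) = √(0.2499/304) = 0.02867.
z = (0.52961 − 0.51)/0.02867 = 0.01961/0.02867 = 0.684.
p-value = P(Z < 0.684) ≈ 0.7529, so at α = 0.025 we fail to reject H₀.

z = 0.684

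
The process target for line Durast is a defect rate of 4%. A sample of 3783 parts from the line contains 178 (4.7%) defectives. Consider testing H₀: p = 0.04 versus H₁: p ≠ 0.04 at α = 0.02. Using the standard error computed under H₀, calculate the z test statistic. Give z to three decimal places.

p̂ = 178/3783 = 0.047053.
Under H₀, SE = √(0.04·0.96/3783) = √(1.01507e-05) = 0.003186.
z = (0.047053 − 0.04)/0.003186 = 0.007053/0.003186 = 2.214.
p-value = 2·P(Z > 2.214) ≈ 0.0269; since p > α = 0.02, fail to reject H₀.

z = 2.214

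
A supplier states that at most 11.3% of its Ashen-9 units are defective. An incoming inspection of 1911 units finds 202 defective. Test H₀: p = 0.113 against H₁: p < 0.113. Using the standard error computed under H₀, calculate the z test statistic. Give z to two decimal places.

z = -1.01

p̂ = 202/1911 = 0.1057.
Standard error under H₀: √(0.113×0.887/1911) = 0.0072.
z = (0.1057 − 0.113)/0.0072 = -0.0073/0.0072 = -1.01.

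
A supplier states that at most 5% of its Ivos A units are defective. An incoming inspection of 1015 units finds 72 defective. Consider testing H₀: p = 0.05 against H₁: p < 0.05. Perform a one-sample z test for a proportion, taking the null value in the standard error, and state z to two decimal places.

z = 3.06

p̂ = 72/1015 = 0.07094.
Standard error under H₀: √(0.05×0.95/1015) = 0.00684.
z = (0.07094 − 0.05)/0.00684 = 0.02094/0.00684 = 3.06.
p-value = P(Z < 3.060) ≈ 0.9989.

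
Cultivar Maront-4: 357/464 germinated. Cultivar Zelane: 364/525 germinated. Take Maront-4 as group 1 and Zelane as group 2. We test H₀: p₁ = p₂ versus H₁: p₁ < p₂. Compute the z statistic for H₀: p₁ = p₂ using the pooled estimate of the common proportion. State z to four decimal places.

p̂₁ = 357/464 = 0.7693966, p̂₂ = 364/525 = 0.6933333.
Pooled p̂ = (357+364)/(464+525) = 721/989 = 0.7290192.
SE = √(0.19755 × 0.00405993) = 0.0283203.
z = (0.7693966 − 0.6933333)/0.0283203 = 0.0760633/0.0283203 = 2.6858.
p-value = P(Z < 2.686) ≈ 0.9964.

z = 2.6858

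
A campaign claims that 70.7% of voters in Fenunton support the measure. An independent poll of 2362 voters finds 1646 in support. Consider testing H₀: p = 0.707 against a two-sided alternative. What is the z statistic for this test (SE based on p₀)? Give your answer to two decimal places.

p̂ = 1646/2362 ≈ 0.69687.
Under H₀, SE = √(0.707·0.293/2362) = √(8.77015e-05) = 0.00936.
z = (0.69687 − 0.707)/0.00936 = -0.01013/0.00936 = -1.08.
Two-sided p-value ≈ 2·Φ(−1.082) = 0.2792.

z = -1.08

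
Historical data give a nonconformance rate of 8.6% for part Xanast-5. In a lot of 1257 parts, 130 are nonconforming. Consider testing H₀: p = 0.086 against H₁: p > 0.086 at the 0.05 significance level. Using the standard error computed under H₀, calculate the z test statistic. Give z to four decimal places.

p̂ = 130/1257 = 0.103421.
SE = √(p₀(1−p₀)/n) = √(0.078604/1257) = 0.007908.
z = (0.103421 − 0.086)/0.007908 = 0.017421/0.007908 = 2.2030.
p-value = P(Z > 2.203) ≈ 0.0138, so at α = 0.05 we reject H₀.

z = 2.2030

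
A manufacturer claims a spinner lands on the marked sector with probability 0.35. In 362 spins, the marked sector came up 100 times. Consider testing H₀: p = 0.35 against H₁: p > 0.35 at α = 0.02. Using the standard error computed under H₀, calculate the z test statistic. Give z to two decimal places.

p̂ = 100/362 ≈ 0.2762.
Under H₀, SE = √(0.35·0.65/362) = √(0.000628453) = 0.0251.
z = (0.2762 − 0.35)/0.0251 = -0.0738/0.0251 = -2.94.
p-value = P(Z > -2.942) ≈ 0.9984; since p > α = 0.02, fail to reject H₀.

z = -2.94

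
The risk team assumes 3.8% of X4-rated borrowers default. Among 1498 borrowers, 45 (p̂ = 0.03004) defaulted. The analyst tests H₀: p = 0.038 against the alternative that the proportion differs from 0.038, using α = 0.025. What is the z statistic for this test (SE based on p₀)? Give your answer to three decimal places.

p̂ = 45/1498 ≈ 0.03004.
SE = √(p₀(1−p₀)/n) = √(0.036556/1498) = 0.00494.
z = (0.03004 − 0.038)/0.00494 = -0.00796/0.00494 = -1.611.
p-value = 2·P(Z > 1.611) ≈ 0.1071, so at α = 0.025 we fail to reject H₀.

z = -1.611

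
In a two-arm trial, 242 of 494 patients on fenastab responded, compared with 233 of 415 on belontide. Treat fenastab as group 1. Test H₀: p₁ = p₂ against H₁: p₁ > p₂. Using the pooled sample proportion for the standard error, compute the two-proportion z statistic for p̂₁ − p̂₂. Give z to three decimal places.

z = -2.152

p̂₁ = 242/494 = 0.48988, p̂₂ = 233/415 = 0.56145.
Pooled p̂ = (242+233)/(494+415) = 475/909 = 0.52255.
SE = √(p̂(1−p̂)(1/n₁+1/n₂)) = √(0.52255·0.47745·0.00443393) = √(0.00110623) = 0.03326.
z = (0.48988 − 0.56145)/0.03326 = -0.07157/0.03326 = -2.152.
p-value = P(Z > -2.152) ≈ 0.9843.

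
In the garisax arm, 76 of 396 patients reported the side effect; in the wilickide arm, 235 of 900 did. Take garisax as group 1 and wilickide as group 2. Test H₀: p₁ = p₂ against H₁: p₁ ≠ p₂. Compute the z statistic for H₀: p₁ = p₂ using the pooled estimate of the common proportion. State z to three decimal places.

p̂₁ = 76/396 = 0.19192, p̂₂ = 235/900 = 0.26111.
Pooled p̂ = (76+235)/(396+900) = 311/1296 = 0.23997.
SE = √(p̂(1−p̂)(1/n₁+1/n₂)) = √(0.23997·0.76003·0.00363636) = √(0.000663214) = 0.02575.
z = (0.19192 − 0.26111)/0.02575 = -0.06919/0.02575 = -2.687.

z = -2.687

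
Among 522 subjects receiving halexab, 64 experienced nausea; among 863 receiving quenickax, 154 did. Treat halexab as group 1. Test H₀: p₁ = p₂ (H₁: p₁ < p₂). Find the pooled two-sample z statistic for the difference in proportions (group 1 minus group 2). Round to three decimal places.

p̂₁ = 64/522 = 0.122605, p̂₂ = 154/863 = 0.178447.
Pooled p̂ = (64+154)/(522+863) = 218/1385 = 0.157401.
SE = √(0.132626 × 0.00307446) = 0.020193.
z = (0.122605 − 0.178447)/0.020193 = -0.055842/0.020193 = -2.765.

z = -2.765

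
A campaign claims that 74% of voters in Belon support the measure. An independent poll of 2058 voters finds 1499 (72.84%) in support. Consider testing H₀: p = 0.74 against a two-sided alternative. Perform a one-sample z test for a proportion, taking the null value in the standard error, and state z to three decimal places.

p̂ = 1499/2058 = 0.72838.
Standard error under H₀: √(0.74×0.26/2058) = 0.00967.
z = (0.72838 − 0.74)/0.00967 = -0.01162/0.00967 = -1.202.

z = -1.202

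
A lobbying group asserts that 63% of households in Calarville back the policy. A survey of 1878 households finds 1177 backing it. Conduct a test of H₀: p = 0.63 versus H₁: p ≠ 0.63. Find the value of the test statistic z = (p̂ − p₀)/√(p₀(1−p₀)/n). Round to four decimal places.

p̂ = 1177/1878 ≈ 0.6267306.
Standard error under H₀: √(0.63×0.37/1878) = 0.0111410.
z = (0.6267306 − 0.63)/0.0111410 = -0.0032694/0.0111410 = -0.2935.

z = -0.2935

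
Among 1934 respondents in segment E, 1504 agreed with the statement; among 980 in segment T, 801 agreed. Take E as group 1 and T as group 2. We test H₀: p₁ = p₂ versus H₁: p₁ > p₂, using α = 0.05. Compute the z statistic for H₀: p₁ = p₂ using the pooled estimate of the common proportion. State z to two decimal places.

z = -2.49

p̂₁ = 1504/1934 = 0.7777, p̂₂ = 801/980 = 0.8173.
Pooled p̂ = (1504+801)/(1934+980) = 2305/2914 = 0.7910.
SE = √(0.165314 × 0.00153747) = 0.0159.
z = (0.7777 − 0.8173)/0.0159 = -0.0396/0.0159 = -2.49.
p-value = P(Z > -2.489) ≈ 0.9936, so at α = 0.05 we fail to reject H₀.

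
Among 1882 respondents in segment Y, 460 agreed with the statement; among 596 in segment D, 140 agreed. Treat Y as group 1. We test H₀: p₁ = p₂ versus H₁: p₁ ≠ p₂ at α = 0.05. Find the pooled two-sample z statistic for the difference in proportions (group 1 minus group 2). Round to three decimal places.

p̂₁ = 460/1882 = 0.24442, p̂₂ = 140/596 = 0.23490.
Pooled p̂ = (460+140)/(1882+596) = 600/2478 = 0.24213.
SE = √(p̂(1−p̂)(1/n₁+1/n₂)) = √(0.24213·0.75787·0.0022092) = √(0.000405396) = 0.02013.
z = (0.24442 − 0.23490)/0.02013 = 0.00952/0.02013 = 0.473.
Two-sided p-value ≈ 2·Φ(−0.473) = 0.6363. With α = 0.05, fail to reject H₀.

z = 0.473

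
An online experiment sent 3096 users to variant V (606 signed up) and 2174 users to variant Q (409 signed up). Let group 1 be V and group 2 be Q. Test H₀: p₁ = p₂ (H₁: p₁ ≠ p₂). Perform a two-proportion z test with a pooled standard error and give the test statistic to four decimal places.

p̂₁ = 606/3096 ≈ 0.195736, p̂₂ = 409/2174 ≈ 0.188132.
Pooled p̂ = (606+409)/(3096+2174) = 1015/5270 = 0.192600.
SE = √(0.155505 × 0.000782979) = 0.011034.
z = (0.195736 − 0.188132)/0.011034 = 0.007604/0.011034 = 0.6891.
Two-sided p-value ≈ 2·Φ(−0.689) = 0.4908.

z = 0.6891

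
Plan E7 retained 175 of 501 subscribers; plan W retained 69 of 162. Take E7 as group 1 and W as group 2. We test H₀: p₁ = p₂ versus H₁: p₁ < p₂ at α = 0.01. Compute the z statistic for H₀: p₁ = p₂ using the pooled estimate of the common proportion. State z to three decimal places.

z = -1.758

p̂₁ = 175/501 = 0.34930, p̂₂ = 69/162 = 0.42593.
Pooled p̂ = (175+69)/(501+162) = 244/663 = 0.36802.
SE = √(0.232582 × 0.00816885) = 0.04359.
z = (0.34930 − 0.42593)/0.04359 = -0.07663/0.04359 = -1.758.
p-value = P(Z < -1.758) ≈ 0.0394, so at α = 0.01 we fail to reject H₀.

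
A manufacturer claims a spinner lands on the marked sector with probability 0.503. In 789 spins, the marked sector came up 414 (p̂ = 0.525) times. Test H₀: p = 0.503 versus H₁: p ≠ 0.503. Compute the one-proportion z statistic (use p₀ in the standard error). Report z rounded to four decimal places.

p̂ = 414/789 = 0.524715.
Standard error under H₀: √(0.503×0.497/789) = 0.017800.
z = (0.524715 − 0.503)/0.017800 = 0.021715/0.017800 = 1.2199.
Two-sided p-value ≈ 2·Φ(−1.220) = 0.2225.

z = 1.2199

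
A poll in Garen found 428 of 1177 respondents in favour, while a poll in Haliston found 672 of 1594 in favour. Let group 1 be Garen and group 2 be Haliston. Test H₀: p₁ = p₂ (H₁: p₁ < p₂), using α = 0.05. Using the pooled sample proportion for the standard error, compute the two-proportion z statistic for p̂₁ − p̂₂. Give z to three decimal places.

z = -3.082

p̂₁ = 428/1177 = 0.36364, p̂₂ = 672/1594 = 0.42158.
Pooled p̂ = (428+672)/(1177+1594) = 1100/2771 = 0.39697.
SE = √(0.239385 × 0.00147697) = 0.01880.
z = (0.36364 − 0.42158)/0.01880 = -0.05794/0.01880 = -3.082.
p-value = P(Z < -3.082) ≈ 0.0010; since p < α = 0.05, reject H₀.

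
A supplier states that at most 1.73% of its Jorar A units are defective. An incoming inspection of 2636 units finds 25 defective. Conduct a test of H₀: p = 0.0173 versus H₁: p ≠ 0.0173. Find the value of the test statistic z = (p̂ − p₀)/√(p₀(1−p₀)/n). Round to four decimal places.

p̂ = 25/2636 = 0.00948407.
Under H₀, SE = √(0.0173·0.9827/2636) = √(6.44943e-06) = 0.00253957.
z = (0.00948407 − 0.0173)/0.00253957 = -0.00781593/0.00253957 = -3.0777.
Two-sided p-value ≈ 2·Φ(−3.078) = 0.0021.

z = -3.0777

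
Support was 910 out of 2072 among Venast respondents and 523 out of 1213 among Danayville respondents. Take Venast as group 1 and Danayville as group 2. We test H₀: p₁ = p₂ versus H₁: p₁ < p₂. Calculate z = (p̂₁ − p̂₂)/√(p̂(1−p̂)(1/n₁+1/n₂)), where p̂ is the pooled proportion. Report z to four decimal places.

z = 0.4477

p̂₁ = 910/2072 ≈ 0.439189, p̂₂ = 523/1213 ≈ 0.431162.
Pooled p̂ = (910+523)/(2072+1213) = 1433/3285 = 0.436225.
SE = √(p̂(1−p̂)(1/n₁+1/n₂)) = √(0.436225·0.563775·0.00130703) = √(0.000321441) = 0.017929.
z = (0.439189 − 0.431162)/0.017929 = 0.008027/0.017929 = 0.4477.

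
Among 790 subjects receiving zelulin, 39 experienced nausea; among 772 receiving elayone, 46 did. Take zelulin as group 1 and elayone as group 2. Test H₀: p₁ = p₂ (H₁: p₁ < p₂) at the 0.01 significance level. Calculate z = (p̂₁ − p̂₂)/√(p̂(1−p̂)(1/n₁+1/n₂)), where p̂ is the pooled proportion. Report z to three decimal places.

z = -0.890

p̂₁ = 39/790 ≈ 0.04937, p̂₂ = 46/772 ≈ 0.05959.
Pooled p̂ = (39+46)/(790+772) = 85/1562 = 0.05442.
SE = √(p̂(1−p̂)(1/n₁+1/n₂)) = √(0.05442·0.94558·0.00256116) = √(0.000131787) = 0.01148.
z = (0.04937 − 0.05959)/0.01148 = -0.01022/0.01148 = -0.890.
p-value = P(Z < -0.890) ≈ 0.1867; since p > α = 0.01, fail to reject H₀.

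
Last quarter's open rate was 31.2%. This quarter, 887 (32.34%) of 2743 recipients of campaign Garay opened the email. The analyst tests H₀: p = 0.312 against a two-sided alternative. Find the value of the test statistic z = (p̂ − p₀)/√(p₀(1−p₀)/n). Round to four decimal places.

p̂ = 887/2743 = 0.3233686.
Under H₀, SE = √(0.312·0.688/2743) = √(7.82559e-05) = 0.0088462.
z = (0.3233686 − 0.312)/0.0088462 = 0.0113686/0.0088462 = 1.2851.
Two-sided p-value ≈ 2·Φ(−1.285) = 0.1987.

z = 1.2851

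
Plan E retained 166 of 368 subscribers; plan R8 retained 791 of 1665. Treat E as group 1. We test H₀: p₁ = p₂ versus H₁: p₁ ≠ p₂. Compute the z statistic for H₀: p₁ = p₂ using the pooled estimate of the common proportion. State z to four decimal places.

z = -0.8343

p̂₁ = 166/368 = 0.451087, p̂₂ = 791/1665 = 0.475075.
Pooled p̂ = (166+791)/(368+1665) = 957/2033 = 0.470733.
SE = √(p̂(1−p̂)(1/n₁+1/n₂)) = √(0.470733·0.529267·0.00331799) = √(0.000826656) = 0.028752.
z = (0.451087 − 0.475075)/0.028752 = -0.023988/0.028752 = -0.8343.
Two-sided p-value ≈ 2·Φ(−0.834) = 0.4041.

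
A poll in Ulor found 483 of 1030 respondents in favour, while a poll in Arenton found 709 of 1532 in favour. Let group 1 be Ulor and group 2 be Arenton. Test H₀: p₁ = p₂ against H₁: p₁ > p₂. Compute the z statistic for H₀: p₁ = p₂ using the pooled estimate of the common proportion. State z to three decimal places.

p̂₁ = 483/1030 ≈ 0.46893, p̂₂ = 709/1532 ≈ 0.46279.
Pooled p̂ = (483+709)/(1030+1532) = 1192/2562 = 0.46526.
SE = √(0.248793 × 0.00162362) = 0.02010.
z = (0.46893 − 0.46279)/0.02010 = 0.00614/0.02010 = 0.305.

z = 0.305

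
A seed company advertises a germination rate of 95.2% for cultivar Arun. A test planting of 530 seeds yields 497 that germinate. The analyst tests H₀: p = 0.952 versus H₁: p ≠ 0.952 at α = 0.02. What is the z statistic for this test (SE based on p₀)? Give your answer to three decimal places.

z = -1.536

p̂ = 497/530 ≈ 0.937736.
Under H₀, SE = √(0.952·0.048/530) = √(8.62189e-05) = 0.009285.
z = (0.937736 − 0.952)/0.009285 = -0.014264/0.009285 = -1.536.
p-value = 2·P(Z > 1.536) ≈ 0.1245; since p > α = 0.02, fail to reject H₀.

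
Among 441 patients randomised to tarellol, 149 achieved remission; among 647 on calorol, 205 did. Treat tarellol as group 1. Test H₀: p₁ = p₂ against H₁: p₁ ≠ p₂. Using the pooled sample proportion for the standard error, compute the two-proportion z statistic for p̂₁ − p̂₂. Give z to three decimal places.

z = 0.727

p̂₁ = 149/441 ≈ 0.33787, p̂₂ = 205/647 ≈ 0.31685.
Pooled p̂ = (149+205)/(441+647) = 354/1088 = 0.32537.
SE = √(0.219504 × 0.00381317) = 0.02893.
z = (0.33787 − 0.31685)/0.02893 = 0.02102/0.02893 = 0.727.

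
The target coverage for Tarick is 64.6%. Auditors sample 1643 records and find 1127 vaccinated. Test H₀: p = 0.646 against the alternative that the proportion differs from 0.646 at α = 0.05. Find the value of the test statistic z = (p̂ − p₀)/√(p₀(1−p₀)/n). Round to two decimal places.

z = 3.39

p̂ = 1127/1643 ≈ 0.685940.
Standard error under H₀: √(0.646×0.354/1643) = 0.011798.
z = (0.685940 − 0.646)/0.011798 = 0.039940/0.011798 = 3.39.
Two-sided p-value ≈ 2·Φ(−3.385) = 0.0007, so at α = 0.05 we reject H₀.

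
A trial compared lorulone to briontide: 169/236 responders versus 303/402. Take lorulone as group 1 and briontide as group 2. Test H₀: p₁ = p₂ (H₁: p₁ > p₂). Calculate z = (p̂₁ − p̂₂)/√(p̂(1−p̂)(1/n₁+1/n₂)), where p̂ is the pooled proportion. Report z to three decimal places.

p̂₁ = 169/236 ≈ 0.71610, p̂₂ = 303/402 ≈ 0.75373.
Pooled p̂ = (169+303)/(236+402) = 472/638 = 0.73981.
SE = √(0.19249 × 0.00672485) = 0.03598.
z = (0.71610 − 0.75373)/0.03598 = -0.03763/0.03598 = -1.046.
p-value = P(Z > -1.046) ≈ 0.8522.

z = -1.046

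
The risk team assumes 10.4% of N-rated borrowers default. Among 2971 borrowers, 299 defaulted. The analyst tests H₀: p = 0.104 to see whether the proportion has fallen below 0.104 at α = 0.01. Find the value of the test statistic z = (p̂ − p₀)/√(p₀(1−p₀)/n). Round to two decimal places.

p̂ = 299/2971 = 0.10064.
Standard error under H₀: √(0.104×0.896/2971) = 0.00560.
z = (0.10064 − 0.104)/0.00560 = -0.00336/0.00560 = -0.60.
p-value = P(Z < -0.600) ≈ 0.2742, so at α = 0.01 we fail to reject H₀.

z = -0.60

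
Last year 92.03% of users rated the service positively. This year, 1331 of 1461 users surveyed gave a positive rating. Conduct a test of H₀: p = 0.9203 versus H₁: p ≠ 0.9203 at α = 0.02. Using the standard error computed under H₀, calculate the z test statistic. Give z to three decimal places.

z = -1.310

p̂ = 1331/1461 = 0.911020.
Standard error under H₀: √(0.9203×0.0797/1461) = 0.007085.
z = (0.911020 − 0.9203)/0.007085 = -0.009280/0.007085 = -1.310.
Two-sided p-value ≈ 2·Φ(−1.310) = 0.1903. With α = 0.02, fail to reject H₀.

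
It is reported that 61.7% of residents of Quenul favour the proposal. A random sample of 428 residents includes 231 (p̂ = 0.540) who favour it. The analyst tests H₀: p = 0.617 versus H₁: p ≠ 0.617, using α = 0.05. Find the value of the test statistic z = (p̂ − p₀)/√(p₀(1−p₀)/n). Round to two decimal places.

z = -3.29

p̂ = 231/428 ≈ 0.5397.
Under H₀, SE = √(0.617·0.383/428) = √(0.000552129) = 0.0235.
z = (0.5397 − 0.617)/0.0235 = -0.0773/0.0235 = -3.29.
p-value = 2·P(Z > 3.289) ≈ 0.0010. With α = 0.05, reject H₀.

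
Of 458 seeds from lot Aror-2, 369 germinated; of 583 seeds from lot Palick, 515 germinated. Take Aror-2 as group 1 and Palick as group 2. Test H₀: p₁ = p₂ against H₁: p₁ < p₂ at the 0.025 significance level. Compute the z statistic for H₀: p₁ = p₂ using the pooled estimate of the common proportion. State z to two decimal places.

p̂₁ = 369/458 ≈ 0.8057, p̂₂ = 515/583 ≈ 0.8834.
Pooled p̂ = (369+515)/(458+583) = 884/1041 = 0.8492.
SE = √(0.128071 × 0.00389867) = 0.0223.
z = (0.8057 − 0.8834)/0.0223 = -0.0777/0.0223 = -3.48.
p-value = P(Z < -3.477) ≈ 0.0003. With α = 0.025, reject H₀.

z = -3.48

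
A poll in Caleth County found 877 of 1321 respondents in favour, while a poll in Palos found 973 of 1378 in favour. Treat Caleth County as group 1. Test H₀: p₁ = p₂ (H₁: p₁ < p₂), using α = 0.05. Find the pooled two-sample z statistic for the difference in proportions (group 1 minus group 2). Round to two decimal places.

p̂₁ = 877/1321 ≈ 0.6639, p̂₂ = 973/1378 ≈ 0.7061.
Pooled p̂ = (877+973)/(1321+1378) = 1850/2699 = 0.6854.
SE = √(0.215612 × 0.00148269) = 0.0179.
z = (0.6639 − 0.7061)/0.0179 = -0.0422/0.0179 = -2.36.
p-value = P(Z < -2.360) ≈ 0.0091, so at α = 0.05 we reject H₀.

z = -2.36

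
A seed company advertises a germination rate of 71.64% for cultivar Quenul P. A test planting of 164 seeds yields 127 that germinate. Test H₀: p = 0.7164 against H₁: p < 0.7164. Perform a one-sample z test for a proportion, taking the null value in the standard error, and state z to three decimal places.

z = 1.648

p̂ = 127/164 ≈ 0.774390.
SE = √(p₀(1−p₀)/n) = √(0.20317/164) = 0.035197.
z = (0.774390 − 0.7164)/0.035197 = 0.057990/0.035197 = 1.648.
p-value = P(Z < 1.648) ≈ 0.9503.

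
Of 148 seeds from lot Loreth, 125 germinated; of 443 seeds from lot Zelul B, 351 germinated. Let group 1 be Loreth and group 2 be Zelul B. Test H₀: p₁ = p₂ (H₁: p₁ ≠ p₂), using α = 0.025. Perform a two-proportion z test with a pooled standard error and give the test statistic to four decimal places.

p̂₁ = 125/148 = 0.844595, p̂₂ = 351/443 = 0.792325.
Pooled p̂ = (125+351)/(148+443) = 476/591 = 0.805415.
SE = √(p̂(1−p̂)(1/n₁+1/n₂)) = √(0.805415·0.194585·0.00901409) = √(0.00141271) = 0.037586.
z = (0.844595 − 0.792325)/0.037586 = 0.052270/0.037586 = 1.3907.
p-value = 2·P(Z > 1.391) ≈ 0.1643; since p > α = 0.025, fail to reject H₀.

z = 1.3907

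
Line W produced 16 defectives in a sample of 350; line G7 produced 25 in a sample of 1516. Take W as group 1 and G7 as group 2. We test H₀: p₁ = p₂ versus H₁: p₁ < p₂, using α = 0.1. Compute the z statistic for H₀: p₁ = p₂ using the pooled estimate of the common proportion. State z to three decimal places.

p̂₁ = 16/350 ≈ 0.04571, p̂₂ = 25/1516 ≈ 0.01649.
Pooled p̂ = (16+25)/(350+1516) = 41/1866 = 0.02197.
SE = √(0.0214894 × 0.00351677) = 0.00869.
z = (0.04571 − 0.01649)/0.00869 = 0.02922/0.00869 = 3.362.
p-value = P(Z < 3.362) ≈ 0.9996; since p > α = 0.1, fail to reject H₀.

z = 3.362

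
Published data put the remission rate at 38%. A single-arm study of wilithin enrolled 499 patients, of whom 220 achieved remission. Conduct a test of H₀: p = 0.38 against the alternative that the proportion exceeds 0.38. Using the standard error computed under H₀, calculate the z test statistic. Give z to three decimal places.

p̂ = 220/499 = 0.44088.
Standard error under H₀: √(0.38×0.62/499) = 0.02173.
z = (0.44088 − 0.38)/0.02173 = 0.06088/0.02173 = 2.802.

z = 2.802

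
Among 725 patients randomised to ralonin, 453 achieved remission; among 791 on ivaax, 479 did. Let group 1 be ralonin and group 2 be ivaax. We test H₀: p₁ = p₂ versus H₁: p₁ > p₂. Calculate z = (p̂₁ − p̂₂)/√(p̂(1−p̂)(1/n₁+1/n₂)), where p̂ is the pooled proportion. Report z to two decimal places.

z = 0.77

p̂₁ = 453/725 ≈ 0.6248, p̂₂ = 479/791 ≈ 0.6056.
Pooled p̂ = (453+479)/(725+791) = 932/1516 = 0.6148.
SE = √(p̂(1−p̂)(1/n₁+1/n₂)) = √(0.6148·0.3852·0.00264353) = √(0.000626059) = 0.0250.
z = (0.6248 − 0.6056)/0.0250 = 0.0192/0.0250 = 0.77.
p-value = P(Z > 0.770) ≈ 0.2207.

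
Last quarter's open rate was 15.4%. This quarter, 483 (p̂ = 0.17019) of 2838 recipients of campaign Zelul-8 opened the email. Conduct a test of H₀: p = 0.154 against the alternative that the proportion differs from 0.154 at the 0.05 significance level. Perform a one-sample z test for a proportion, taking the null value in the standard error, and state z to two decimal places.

p̂ = 483/2838 ≈ 0.17019.
SE = √(p₀(1−p₀)/n) = √(0.13028/2838) = 0.00678.
z = (0.17019 − 0.154)/0.00678 = 0.01619/0.00678 = 2.39.
p-value = 2·P(Z > 2.390) ≈ 0.0169, so at α = 0.05 we reject H₀.

z = 2.39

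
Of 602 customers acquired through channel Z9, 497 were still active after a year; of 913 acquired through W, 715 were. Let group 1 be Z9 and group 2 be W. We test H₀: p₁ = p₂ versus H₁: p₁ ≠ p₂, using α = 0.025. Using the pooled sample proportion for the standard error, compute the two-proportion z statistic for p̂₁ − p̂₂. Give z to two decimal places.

z = 2.02

p̂₁ = 497/602 ≈ 0.8256, p̂₂ = 715/913 ≈ 0.7831.
Pooled p̂ = (497+715)/(602+913) = 1212/1515 = 0.8000.
SE = √(p̂(1−p̂)(1/n₁+1/n₂)) = √(0.8000·0.2000·0.00275642) = √(0.000441027) = 0.0210.
z = (0.8256 − 0.7831)/0.0210 = 0.0425/0.0210 = 2.02.
Two-sided p-value ≈ 2·Φ(−2.021) = 0.0432. With α = 0.025, fail to reject H₀.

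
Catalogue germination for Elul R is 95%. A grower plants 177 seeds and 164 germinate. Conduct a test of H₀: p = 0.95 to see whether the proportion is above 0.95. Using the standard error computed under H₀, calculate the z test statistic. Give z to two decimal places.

z = -1.43

p̂ = 164/177 ≈ 0.9266.
SE = √(p₀(1−p₀)/n) = √(0.0475/177) = 0.0164.
z = (0.9266 − 0.95)/0.0164 = -0.0234/0.0164 = -1.43.
p-value = P(Z > -1.431) ≈ 0.9238.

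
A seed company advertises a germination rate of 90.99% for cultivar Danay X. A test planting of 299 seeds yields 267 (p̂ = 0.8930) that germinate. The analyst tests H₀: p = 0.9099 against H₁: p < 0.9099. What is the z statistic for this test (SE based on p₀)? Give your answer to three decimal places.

p̂ = 267/299 = 0.89298.
Standard error under H₀: √(0.9099×0.0901/299) = 0.01656.
z = (0.89298 − 0.9099)/0.01656 = -0.01692/0.01656 = -1.022.

z = -1.022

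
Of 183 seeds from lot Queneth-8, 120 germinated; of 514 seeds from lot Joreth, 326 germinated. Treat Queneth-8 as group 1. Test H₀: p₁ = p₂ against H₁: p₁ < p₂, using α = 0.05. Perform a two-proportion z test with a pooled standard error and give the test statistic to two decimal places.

z = 0.52

p̂₁ = 120/183 ≈ 0.6557, p̂₂ = 326/514 ≈ 0.6342.
Pooled p̂ = (120+326)/(183+514) = 446/697 = 0.6399.
SE = √(0.230432 × 0.00741001) = 0.0413.
z = (0.6557 − 0.6342)/0.0413 = 0.0215/0.0413 = 0.52.
p-value = P(Z < 0.520) ≈ 0.6985, so at α = 0.05 we fail to reject H₀.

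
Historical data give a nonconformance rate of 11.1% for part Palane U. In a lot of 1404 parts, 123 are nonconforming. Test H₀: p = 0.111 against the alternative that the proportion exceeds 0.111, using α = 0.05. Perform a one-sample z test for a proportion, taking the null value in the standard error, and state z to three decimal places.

p̂ = 123/1404 = 0.087607.
Standard error under H₀: √(0.111×0.889/1404) = 0.008384.
z = (0.087607 − 0.111)/0.008384 = -0.023393/0.008384 = -2.790.
p-value = P(Z > -2.790) ≈ 0.9974. With α = 0.05, fail to reject H₀.

z = -2.790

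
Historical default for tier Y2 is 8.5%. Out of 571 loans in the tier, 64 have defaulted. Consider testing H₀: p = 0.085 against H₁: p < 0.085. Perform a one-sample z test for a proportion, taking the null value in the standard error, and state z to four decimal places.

z = 2.3207

p̂ = 64/571 = 0.1120841.
SE = √(p₀(1−p₀)/n) = √(0.077775/571) = 0.0116708.
z = (0.1120841 − 0.085)/0.0116708 = 0.0270841/0.0116708 = 2.3207.
p-value = P(Z < 2.321) ≈ 0.9898.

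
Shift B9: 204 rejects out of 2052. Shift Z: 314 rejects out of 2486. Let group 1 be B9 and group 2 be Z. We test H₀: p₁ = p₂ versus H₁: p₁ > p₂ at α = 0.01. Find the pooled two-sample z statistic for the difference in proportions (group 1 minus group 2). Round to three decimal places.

z = -2.835

p̂₁ = 204/2052 ≈ 0.0994152, p̂₂ = 314/2486 ≈ 0.1263073.
Pooled p̂ = (204+314)/(2052+2486) = 518/4538 = 0.1141472.
SE = √(0.101118 × 0.000889582) = 0.0094843.
z = (0.0994152 − 0.1263073)/0.0094843 = -0.0268921/0.0094843 = -2.835.
p-value = P(Z > -2.835) ≈ 0.9977. With α = 0.01, fail to reject H₀.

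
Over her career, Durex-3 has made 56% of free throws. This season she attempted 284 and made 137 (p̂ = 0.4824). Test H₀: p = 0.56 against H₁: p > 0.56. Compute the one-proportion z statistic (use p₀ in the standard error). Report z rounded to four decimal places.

z = -2.6347

p̂ = 137/284 ≈ 0.482394.
SE = √(p₀(1−p₀)/n) = √(0.2464/284) = 0.029455.
z = (0.482394 − 0.56)/0.029455 = -0.077606/0.029455 = -2.6347.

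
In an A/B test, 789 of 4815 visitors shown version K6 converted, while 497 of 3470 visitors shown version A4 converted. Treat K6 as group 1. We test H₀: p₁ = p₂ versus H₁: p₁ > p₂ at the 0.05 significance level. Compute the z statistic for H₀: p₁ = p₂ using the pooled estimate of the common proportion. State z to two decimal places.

z = 2.56

p̂₁ = 789/4815 = 0.1639, p̂₂ = 497/3470 = 0.1432.
Pooled p̂ = (789+497)/(4815+3470) = 1286/8285 = 0.1552.
SE = √(0.131127 × 0.000495869) = 0.0081.
z = (0.1639 − 0.1432)/0.0081 = 0.0207/0.0081 = 2.56.
p-value = P(Z > 2.559) ≈ 0.0052, so at α = 0.05 we reject H₀.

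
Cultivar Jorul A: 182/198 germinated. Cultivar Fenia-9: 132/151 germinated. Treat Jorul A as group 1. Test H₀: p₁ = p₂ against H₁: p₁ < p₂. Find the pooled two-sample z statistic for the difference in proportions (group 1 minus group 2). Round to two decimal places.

p̂₁ = 182/198 ≈ 0.91919, p̂₂ = 132/151 ≈ 0.87417.
Pooled p̂ = (182+132)/(198+151) = 314/349 = 0.89971.
SE = √(0.0902291 × 0.011673) = 0.03245.
z = (0.91919 − 0.87417)/0.03245 = 0.04502/0.03245 = 1.39.
p-value = P(Z < 1.387) ≈ 0.9173.

z = 1.39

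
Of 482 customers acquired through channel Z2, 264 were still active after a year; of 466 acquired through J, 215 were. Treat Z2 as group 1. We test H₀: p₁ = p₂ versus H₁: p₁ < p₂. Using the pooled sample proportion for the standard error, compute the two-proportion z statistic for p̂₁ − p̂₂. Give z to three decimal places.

p̂₁ = 264/482 = 0.547718, p̂₂ = 215/466 = 0.461373.
Pooled p̂ = (264+215)/(482+466) = 479/948 = 0.505274.
SE = √(p̂(1−p̂)(1/n₁+1/n₂)) = √(0.505274·0.494726·0.00422061) = √(0.00105504) = 0.032481.
z = (0.547718 − 0.461373)/0.032481 = 0.086345/0.032481 = 2.658.

z = 2.658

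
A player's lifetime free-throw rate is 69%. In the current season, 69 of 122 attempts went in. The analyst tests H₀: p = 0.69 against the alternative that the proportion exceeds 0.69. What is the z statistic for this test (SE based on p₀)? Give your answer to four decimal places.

z = -2.9716

p̂ = 69/122 = 0.565574.
Standard error under H₀: √(0.69×0.31/122) = 0.041872.
z = (0.565574 − 0.69)/0.041872 = -0.124426/0.041872 = -2.9716.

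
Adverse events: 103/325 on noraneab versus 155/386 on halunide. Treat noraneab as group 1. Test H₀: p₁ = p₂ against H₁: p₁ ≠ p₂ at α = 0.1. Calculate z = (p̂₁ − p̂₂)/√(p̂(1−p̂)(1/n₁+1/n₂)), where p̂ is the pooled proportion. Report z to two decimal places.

p̂₁ = 103/325 = 0.3169, p̂₂ = 155/386 = 0.4016.
Pooled p̂ = (103+155)/(325+386) = 258/711 = 0.3629.
SE = √(0.231195 × 0.0056676) = 0.0362.
z = (0.3169 − 0.4016)/0.0362 = -0.0847/0.0362 = -2.34.
p-value = 2·P(Z > 2.338) ≈ 0.0194; since p < α = 0.1, reject H₀.

z = -2.34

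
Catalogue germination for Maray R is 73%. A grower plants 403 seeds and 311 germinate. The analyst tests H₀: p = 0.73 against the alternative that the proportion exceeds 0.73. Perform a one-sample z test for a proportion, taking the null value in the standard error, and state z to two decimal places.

z = 1.89

p̂ = 311/403 ≈ 0.7717.
SE = √(p₀(1−p₀)/n) = √(0.1971/403) = 0.0221.
z = (0.7717 − 0.73)/0.0221 = 0.0417/0.0221 = 1.89.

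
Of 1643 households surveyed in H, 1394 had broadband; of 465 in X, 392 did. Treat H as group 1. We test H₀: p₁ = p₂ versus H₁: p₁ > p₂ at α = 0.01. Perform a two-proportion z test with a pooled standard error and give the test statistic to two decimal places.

p̂₁ = 1394/1643 = 0.8484, p̂₂ = 392/465 = 0.8430.
Pooled p̂ = (1394+392)/(1643+465) = 1786/2108 = 0.8472.
SE = √(p̂(1−p̂)(1/n₁+1/n₂)) = √(0.8472·0.1528·0.00275918) = √(0.000357089) = 0.0189.
z = (0.8484 − 0.8430)/0.0189 = 0.0054/0.0189 = 0.29.
p-value = P(Z > 0.288) ≈ 0.3868; since p > α = 0.01, fail to reject H₀.

z = 0.29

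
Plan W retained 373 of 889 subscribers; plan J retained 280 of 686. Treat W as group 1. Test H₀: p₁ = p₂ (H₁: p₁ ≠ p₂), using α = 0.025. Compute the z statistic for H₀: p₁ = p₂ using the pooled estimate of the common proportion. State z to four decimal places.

z = 0.4557

p̂₁ = 373/889 = 0.419573, p̂₂ = 280/686 = 0.408163.
Pooled p̂ = (373+280)/(889+686) = 653/1575 = 0.414603.
SE = √(p̂(1−p̂)(1/n₁+1/n₂)) = √(0.414603·0.585397·0.00258259) = √(0.000626813) = 0.025036.
z = (0.419573 − 0.408163)/0.025036 = 0.011410/0.025036 = 0.4557.
p-value = 2·P(Z > 0.456) ≈ 0.6486; since p > α = 0.025, fail to reject H₀.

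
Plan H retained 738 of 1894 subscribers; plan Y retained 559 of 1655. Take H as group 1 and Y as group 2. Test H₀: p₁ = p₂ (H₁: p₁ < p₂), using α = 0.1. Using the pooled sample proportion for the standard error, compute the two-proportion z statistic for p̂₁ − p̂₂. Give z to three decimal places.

z = 3.202

p̂₁ = 738/1894 = 0.389652, p̂₂ = 559/1655 = 0.337764.
Pooled p̂ = (738+559)/(1894+1655) = 1297/3549 = 0.365455.
SE = √(0.231898 × 0.00113221) = 0.016204.
z = (0.389652 − 0.337764)/0.016204 = 0.051888/0.016204 = 3.202.
p-value = P(Z < 3.202) ≈ 0.9993; since p > α = 0.1, fail to reject H₀.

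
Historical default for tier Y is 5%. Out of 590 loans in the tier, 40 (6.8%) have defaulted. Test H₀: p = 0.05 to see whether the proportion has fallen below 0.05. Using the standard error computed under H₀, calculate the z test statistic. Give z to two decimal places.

p̂ = 40/590 ≈ 0.0678.
Under H₀, SE = √(0.05·0.95/590) = √(8.05085e-05) = 0.0090.
z = (0.0678 − 0.05)/0.0090 = 0.0178/0.0090 = 1.98.

z = 1.98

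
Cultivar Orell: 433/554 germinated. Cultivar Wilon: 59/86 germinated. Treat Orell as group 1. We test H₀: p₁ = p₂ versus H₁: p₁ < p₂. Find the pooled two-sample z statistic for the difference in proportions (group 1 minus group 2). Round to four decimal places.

z = 1.9551

p̂₁ = 433/554 ≈ 0.781588, p̂₂ = 59/86 ≈ 0.686047.
Pooled p̂ = (433+59)/(554+86) = 492/640 = 0.768750.
SE = √(p̂(1−p̂)(1/n₁+1/n₂)) = √(0.768750·0.231250·0.013433) = √(0.00238802) = 0.048867.
z = (0.781588 − 0.686047)/0.048867 = 0.095541/0.048867 = 1.9551.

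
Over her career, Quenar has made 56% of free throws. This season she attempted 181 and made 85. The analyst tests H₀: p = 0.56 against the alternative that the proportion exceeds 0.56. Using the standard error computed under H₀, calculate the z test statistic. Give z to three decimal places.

p̂ = 85/181 ≈ 0.46961.
SE = √(p₀(1−p₀)/n) = √(0.2464/181) = 0.03690.
z = (0.46961 − 0.56)/0.03690 = -0.09039/0.03690 = -2.450.

z = -2.450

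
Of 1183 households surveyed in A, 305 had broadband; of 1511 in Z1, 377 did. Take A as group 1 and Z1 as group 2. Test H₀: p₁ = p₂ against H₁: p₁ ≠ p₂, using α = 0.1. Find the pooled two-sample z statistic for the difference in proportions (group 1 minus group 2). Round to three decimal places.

z = 0.493

p̂₁ = 305/1183 ≈ 0.25782, p̂₂ = 377/1511 ≈ 0.24950.
Pooled p̂ = (305+377)/(1183+1511) = 682/2694 = 0.25316.
SE = √(p̂(1−p̂)(1/n₁+1/n₂)) = √(0.25316·0.74684·0.00150712) = √(0.000284948) = 0.01688.
z = (0.25782 − 0.24950)/0.01688 = 0.00832/0.01688 = 0.493.
Two-sided p-value ≈ 2·Φ(−0.493) = 0.6223. With α = 0.1, fail to reject H₀.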